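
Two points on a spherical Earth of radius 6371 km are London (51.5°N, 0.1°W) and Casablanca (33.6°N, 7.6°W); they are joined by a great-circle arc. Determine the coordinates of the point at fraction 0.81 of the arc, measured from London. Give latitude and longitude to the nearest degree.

Write both endpoints as unit vectors p₁, p₂ with components (cos φ cos λ, cos φ sin λ, sin φ).
The central angle between the endpoints is δ = arccos(p₁·p₂) ≈ 0.327 rad (18.7°).
Interpolate at f = 0.81 with slerp weights a = sin((1−f)δ)/sin δ ≈ 0.193, b = sin(fδ)/sin δ ≈ 0.815.
p = a·p₁ + b·p₂ ≈ (0.793, -0.090, 0.602); φ = arcsin(p_z) ≈ 37.03°, λ = atan2(p_y, p_x) ≈ -6.47°.

≈ 37°N, 6°W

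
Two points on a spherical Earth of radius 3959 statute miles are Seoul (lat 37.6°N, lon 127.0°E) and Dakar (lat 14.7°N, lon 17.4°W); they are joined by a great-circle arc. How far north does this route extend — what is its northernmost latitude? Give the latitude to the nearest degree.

The great circle lies in the plane with unit normal n̂ = (p₁ × p₂)/|p₁ × p₂|.
Here n̂_z ≈ -0.505; the vertex latitude is φ_max = arccos|n̂_z| ≈ 59.7°.
Check via Clairaut: cos φ_max = |cos φ₁| · sin C = cos(37.6°)·sin(39.6°) ≈ 0.505, again giving ≈ 59.7°.

≈ 60°N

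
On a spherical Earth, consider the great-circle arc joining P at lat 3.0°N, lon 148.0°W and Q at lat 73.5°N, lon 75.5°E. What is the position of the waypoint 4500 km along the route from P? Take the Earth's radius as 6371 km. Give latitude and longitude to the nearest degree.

≈ lat 42°N, lon 158°W

The haversine formula gives a central angle δ ≈ 1.727 rad (98.9°) between the endpoints. The total great-circle distance is δ·R ≈ 1.727 × 6371 ≈ 11003 km, so the target fraction is f = 4500/11003 ≈ 0.409.
Interpolate at f ≈ 0.409 with slerp weights a = sin((1−f)δ)/sin δ ≈ 0.863, b = sin(fδ)/sin δ ≈ 0.657.
p = a·p₁ + b·p₂ ≈ (-0.684, -0.276, 0.675); φ = arcsin(p_z) ≈ 42.47°, λ = atan2(p_y, p_x) ≈ -158.03°.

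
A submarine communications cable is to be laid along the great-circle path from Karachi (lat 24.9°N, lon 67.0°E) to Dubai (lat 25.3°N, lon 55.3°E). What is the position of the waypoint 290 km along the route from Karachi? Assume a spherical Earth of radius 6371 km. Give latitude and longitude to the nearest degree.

Write both endpoints as unit vectors p₁, p₂ with components (cos φ cos λ, cos φ sin λ, sin φ).
The central angle between the endpoints is δ = arccos(p₁·p₂) ≈ 0.185 rad (10.6°). The total great-circle distance is δ·R ≈ 0.185 × 6371 ≈ 1179 km, so the target fraction is f = 290/1179 ≈ 0.246.
Interpolate at f ≈ 0.246 with slerp weights a = sin((1−f)δ)/sin δ ≈ 0.756, b = sin(fδ)/sin δ ≈ 0.247.
p = a·p₁ + b·p₂ ≈ (0.395, 0.815, 0.424); φ = arcsin(p_z) ≈ 25.08°, λ = atan2(p_y, p_x) ≈ 64.13°.

≈ lat 25°N, lon 64°E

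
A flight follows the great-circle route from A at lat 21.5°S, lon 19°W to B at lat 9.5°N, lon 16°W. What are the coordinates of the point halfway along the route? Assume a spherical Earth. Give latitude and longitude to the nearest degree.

Convert each endpoint to a unit vector on the sphere (x = cos φ cos λ, y = cos φ sin λ, z = sin φ).
The central angle between the endpoints is δ = arccos(p₁·p₂) ≈ 0.543 rad (31.1°).
Interpolate at f = 1/2 with slerp weights a = sin((1−f)δ)/sin δ ≈ 0.519, b = sin(fδ)/sin δ ≈ 0.519.
p = a·p₁ + b·p₂ ≈ (0.949, -0.298, -0.105); φ = arcsin(p_z) ≈ -6.00°, λ = atan2(p_y, p_x) ≈ -17.46°.

≈ lat 6°S, lon 17°W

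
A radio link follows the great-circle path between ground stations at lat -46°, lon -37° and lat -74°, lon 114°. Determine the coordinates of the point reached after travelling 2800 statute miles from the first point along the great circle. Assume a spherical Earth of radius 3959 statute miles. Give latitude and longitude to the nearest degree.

Convert each endpoint to a unit vector on the sphere (x = cos φ cos λ, y = cos φ sin λ, z = sin φ).
The central angle between the endpoints is δ = arccos(p₁·p₂) ≈ 1.019 rad (58.4°). The total great-circle distance is δ·R ≈ 1.019 × 3959 ≈ 4035 mi, so the target fraction is f = 2800/4035 ≈ 0.694.
Interpolate at f ≈ 0.694 with slerp weights a = sin((1−f)δ)/sin δ ≈ 0.360, b = sin(fδ)/sin δ ≈ 0.763.
p = a·p₁ + b·p₂ ≈ (0.114, 0.041, -0.993); φ = arcsin(p_z) ≈ -83.01°, λ = atan2(p_y, p_x) ≈ 19.90°.

≈ lat -83°, lon 20°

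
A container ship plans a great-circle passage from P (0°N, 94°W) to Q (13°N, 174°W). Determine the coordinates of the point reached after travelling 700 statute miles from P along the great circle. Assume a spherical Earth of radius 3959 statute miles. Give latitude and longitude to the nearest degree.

Convert each endpoint to a unit vector on the sphere (x = cos φ cos λ, y = cos φ sin λ, z = sin φ).
The central angle between the endpoints is δ = arccos(p₁·p₂) ≈ 1.401 rad (80.3°). The total great-circle distance is δ·R ≈ 1.401 × 3959 ≈ 5546 mi, so the target fraction is f = 700/5546 ≈ 0.126.
Interpolate at f ≈ 0.126 with slerp weights a = sin((1−f)δ)/sin δ ≈ 0.954, b = sin(fδ)/sin δ ≈ 0.178.
p = a·p₁ + b·p₂ ≈ (-0.240, -0.970, 0.040); φ = arcsin(p_z) ≈ 2.30°, λ = atan2(p_y, p_x) ≈ -103.87°.

≈ (2°N, 104°W)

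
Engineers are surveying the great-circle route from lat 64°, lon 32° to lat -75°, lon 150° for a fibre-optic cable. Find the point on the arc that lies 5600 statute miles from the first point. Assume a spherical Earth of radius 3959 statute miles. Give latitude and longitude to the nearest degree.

Write both endpoints as unit vectors p₁, p₂ with components (cos φ cos λ, cos φ sin λ, sin φ).
The central angle between the endpoints is δ = arccos(p₁·p₂) ≈ 2.743 rad (157.1°). The total great-circle distance is δ·R ≈ 2.743 × 3959 ≈ 10858 mi, so the target fraction is f = 5600/10858 ≈ 0.516.
Interpolate at f ≈ 0.516 with slerp weights a = sin((1−f)δ)/sin δ ≈ 2.498, b = sin(fδ)/sin δ ≈ 2.542.
p = a·p₁ + b·p₂ ≈ (0.359, 0.909, -0.210); φ = arcsin(p_z) ≈ -12.14°, λ = atan2(p_y, p_x) ≈ 68.46°.

≈ lat -12°, lon 68°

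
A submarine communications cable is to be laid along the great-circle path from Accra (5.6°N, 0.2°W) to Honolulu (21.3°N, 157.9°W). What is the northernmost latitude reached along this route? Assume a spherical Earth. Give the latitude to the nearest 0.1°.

≈ 51.8°N

The great circle lies in the plane with unit normal n̂ = (p₁ × p₂)/|p₁ × p₂|.
Here n̂_z ≈ -0.619; the vertex latitude is φ_max = arccos|n̂_z| ≈ 51.8°.
Check via Clairaut: cos φ_max = |cos φ₁| · sin C = cos(5.6°)·sin(38.4°) ≈ 0.619, again giving ≈ 51.8°.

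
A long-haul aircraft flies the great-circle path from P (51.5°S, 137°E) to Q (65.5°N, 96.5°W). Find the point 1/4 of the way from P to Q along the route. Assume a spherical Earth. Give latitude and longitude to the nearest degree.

Write both endpoints as unit vectors p₁, p₂ with components (cos φ cos λ, cos φ sin λ, sin φ).
The central angle between the endpoints is δ = arccos(p₁·p₂) ≈ 2.617 rad (150.0°).
Interpolate at f = 1/4 with slerp weights a = sin((1−f)δ)/sin δ ≈ 1.846, b = sin(fδ)/sin δ ≈ 1.216.
p = a·p₁ + b·p₂ ≈ (-0.898, 0.283, -0.338); φ = arcsin(p_z) ≈ -19.77°, λ = atan2(p_y, p_x) ≈ 162.51°.

≈ (20°S, 163°E)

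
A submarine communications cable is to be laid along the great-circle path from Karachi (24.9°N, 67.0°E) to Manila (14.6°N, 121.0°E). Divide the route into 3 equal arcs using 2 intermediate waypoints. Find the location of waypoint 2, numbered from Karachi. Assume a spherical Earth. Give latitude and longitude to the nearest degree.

Convert each endpoint to a unit vector on the sphere (x = cos φ cos λ, y = cos φ sin λ, z = sin φ).
The central angle between the endpoints is δ = arccos(p₁·p₂) ≈ 0.899 rad (51.5°).
Interpolate at f = 2/3 with slerp weights a = sin((1−f)δ)/sin δ ≈ 0.377, b = sin(fδ)/sin δ ≈ 0.721.
p = a·p₁ + b·p₂ ≈ (-0.226, 0.913, 0.340); φ = arcsin(p_z) ≈ 19.91°, λ = atan2(p_y, p_x) ≈ 103.88°.

≈ 20°N, 104°E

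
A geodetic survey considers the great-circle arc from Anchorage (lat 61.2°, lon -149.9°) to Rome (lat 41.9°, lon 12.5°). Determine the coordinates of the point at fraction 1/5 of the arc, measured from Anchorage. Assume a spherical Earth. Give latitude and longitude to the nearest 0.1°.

Write both endpoints as unit vectors p₁, p₂ with components (cos φ cos λ, cos φ sin λ, sin φ).
The central angle between the endpoints is δ = arccos(p₁·p₂) ≈ 1.325 rad (75.9°).
Interpolate at f = 1/5 with slerp weights a = sin((1−f)δ)/sin δ ≈ 0.899, b = sin(fδ)/sin δ ≈ 0.270.
p = a·p₁ + b·p₂ ≈ (-0.179, -0.174, 0.968); φ = arcsin(p_z) ≈ 75.57°, λ = atan2(p_y, p_x) ≈ -135.79°.

≈ lat 75.6°, lon -135.8°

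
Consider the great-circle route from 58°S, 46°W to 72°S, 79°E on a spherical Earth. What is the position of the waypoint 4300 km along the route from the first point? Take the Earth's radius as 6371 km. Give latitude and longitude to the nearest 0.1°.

The haversine formula gives a central angle δ ≈ 0.778 rad (44.6°) between the endpoints. The total great-circle distance is δ·R ≈ 0.778 × 6371 ≈ 4954 km, so the target fraction is f = 4300/4954 ≈ 0.868.
Interpolate at f ≈ 0.868 with slerp weights a = sin((1−f)δ)/sin δ ≈ 0.146, b = sin(fδ)/sin δ ≈ 0.891.
p = a·p₁ + b·p₂ ≈ (0.106, 0.214, -0.971); φ = arcsin(p_z) ≈ -76.15°, λ = atan2(p_y, p_x) ≈ 63.64°.

≈ 76.1°S, 63.6°E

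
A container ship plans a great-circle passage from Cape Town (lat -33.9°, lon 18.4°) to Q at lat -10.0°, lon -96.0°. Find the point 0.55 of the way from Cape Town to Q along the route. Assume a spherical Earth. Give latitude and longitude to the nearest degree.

≈ lat -35°, lon -52°

From cos δ = sin φ₁ sin φ₂ + cos φ₁ cos φ₂ cos Δλ, the central angle is δ ≈ 1.814 rad (103.9°).
Interpolate at f = 0.55 with slerp weights a = sin((1−f)δ)/sin δ ≈ 0.751, b = sin(fδ)/sin δ ≈ 0.866.
p = a·p₁ + b·p₂ ≈ (0.502, -0.651, -0.569); φ = arcsin(p_z) ≈ -34.68°, λ = atan2(p_y, p_x) ≈ -52.36°.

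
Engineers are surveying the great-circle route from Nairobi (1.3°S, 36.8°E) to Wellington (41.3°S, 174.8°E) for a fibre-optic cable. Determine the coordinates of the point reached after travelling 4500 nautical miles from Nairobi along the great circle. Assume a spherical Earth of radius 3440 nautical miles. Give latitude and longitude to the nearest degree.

The haversine formula gives a central angle δ ≈ 2.145 rad (122.9°) between the endpoints. The total great-circle distance is δ·R ≈ 2.145 × 3440 ≈ 7379 nmi, so the target fraction is f = 4500/7379 ≈ 0.610.
Interpolate at f ≈ 0.610 with slerp weights a = sin((1−f)δ)/sin δ ≈ 0.884, b = sin(fδ)/sin δ ≈ 1.150.
p = a·p₁ + b·p₂ ≈ (-0.153, 0.608, -0.779); φ = arcsin(p_z) ≈ -51.19°, λ = atan2(p_y, p_x) ≈ 104.09°.

≈ (51°S, 104°E)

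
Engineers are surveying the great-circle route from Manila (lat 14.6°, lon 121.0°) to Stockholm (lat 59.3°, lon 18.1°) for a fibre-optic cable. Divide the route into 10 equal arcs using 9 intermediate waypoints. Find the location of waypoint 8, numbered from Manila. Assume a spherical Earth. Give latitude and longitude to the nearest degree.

≈ lat 60°, lon 52°

Convert each endpoint to a unit vector on the sphere (x = cos φ cos λ, y = cos φ sin λ, z = sin φ).
The central angle between the endpoints is δ = arccos(p₁·p₂) ≈ 1.464 rad (83.9°).
Interpolate at f = 8/10 with slerp weights a = sin((1−f)δ)/sin δ ≈ 0.290, b = sin(fδ)/sin δ ≈ 0.927.
p = a·p₁ + b·p₂ ≈ (0.305, 0.388, 0.870); φ = arcsin(p_z) ≈ 60.44°, λ = atan2(p_y, p_x) ≈ 51.82°.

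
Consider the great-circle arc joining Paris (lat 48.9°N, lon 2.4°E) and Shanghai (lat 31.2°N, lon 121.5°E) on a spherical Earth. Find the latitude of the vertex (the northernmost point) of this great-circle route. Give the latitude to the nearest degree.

≈ 60°N

The great circle lies in the plane with unit normal n̂ = (p₁ × p₂)/|p₁ × p₂|.
Here n̂_z ≈ +0.495; the vertex latitude is φ_max = arccos|n̂_z| ≈ 60.3°.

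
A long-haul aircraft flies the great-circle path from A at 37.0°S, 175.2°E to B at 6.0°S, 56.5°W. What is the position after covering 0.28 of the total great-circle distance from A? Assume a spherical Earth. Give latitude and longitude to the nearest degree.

≈ 46°S, 143°W

From cos δ = sin φ₁ sin φ₂ + cos φ₁ cos φ₂ cos Δλ, the central angle is δ ≈ 2.015 rad (115.4°).
Interpolate at f = 0.28 with slerp weights a = sin((1−f)δ)/sin δ ≈ 1.099, b = sin(fδ)/sin δ ≈ 0.592.
p = a·p₁ + b·p₂ ≈ (-0.550, -0.417, -0.723); φ = arcsin(p_z) ≈ -46.34°, λ = atan2(p_y, p_x) ≈ -142.79°.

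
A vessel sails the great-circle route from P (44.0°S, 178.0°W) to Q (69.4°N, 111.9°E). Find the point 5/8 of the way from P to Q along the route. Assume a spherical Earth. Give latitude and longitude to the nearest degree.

From cos δ = sin φ₁ sin φ₂ + cos φ₁ cos φ₂ cos Δλ, the central angle is δ ≈ 2.170 rad (124.3°).
Interpolate at f = 5/8 with slerp weights a = sin((1−f)δ)/sin δ ≈ 0.880, b = sin(fδ)/sin δ ≈ 1.183.
p = a·p₁ + b·p₂ ≈ (-0.788, 0.364, 0.496); φ = arcsin(p_z) ≈ 29.74°, λ = atan2(p_y, p_x) ≈ 155.20°.

≈ (30°N, 155°E)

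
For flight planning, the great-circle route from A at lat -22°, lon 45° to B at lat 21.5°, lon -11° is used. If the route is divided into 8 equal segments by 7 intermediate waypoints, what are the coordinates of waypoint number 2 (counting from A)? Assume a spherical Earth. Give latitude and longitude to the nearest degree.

Write both endpoints as unit vectors p₁, p₂ with components (cos φ cos λ, cos φ sin λ, sin φ).
The central angle between the endpoints is δ = arccos(p₁·p₂) ≈ 1.218 rad (69.8°).
Interpolate at f = 2/8 with slerp weights a = sin((1−f)δ)/sin δ ≈ 0.844, b = sin(fδ)/sin δ ≈ 0.320.
p = a·p₁ + b·p₂ ≈ (0.845, 0.496, -0.199); φ = arcsin(p_z) ≈ -11.47°, λ = atan2(p_y, p_x) ≈ 30.43°.

≈ lat -11°, lon 30°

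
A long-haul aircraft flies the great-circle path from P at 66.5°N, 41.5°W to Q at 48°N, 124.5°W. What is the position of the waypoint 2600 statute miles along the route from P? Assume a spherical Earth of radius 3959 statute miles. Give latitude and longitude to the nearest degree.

≈ 53°N, 118°W

Convert each endpoint to a unit vector on the sphere (x = cos φ cos λ, y = cos φ sin λ, z = sin φ).
The central angle between the endpoints is δ = arccos(p₁·p₂) ≈ 0.776 rad (44.4°). The total great-circle distance is δ·R ≈ 0.776 × 3959 ≈ 3070 mi, so the target fraction is f = 2600/3070 ≈ 0.847.
Interpolate at f ≈ 0.847 with slerp weights a = sin((1−f)δ)/sin δ ≈ 0.169, b = sin(fδ)/sin δ ≈ 0.872.
p = a·p₁ + b·p₂ ≈ (-0.280, -0.526, 0.803); φ = arcsin(p_z) ≈ 53.45°, λ = atan2(p_y, p_x) ≈ -118.04°.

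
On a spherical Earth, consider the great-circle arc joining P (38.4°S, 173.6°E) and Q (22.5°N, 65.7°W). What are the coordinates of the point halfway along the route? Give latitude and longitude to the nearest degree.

Convert each endpoint to a unit vector on the sphere (x = cos φ cos λ, y = cos φ sin λ, z = sin φ).
The central angle between the endpoints is δ = arccos(p₁·p₂) ≈ 2.224 rad (127.4°).
Interpolate at f = 1/2 with slerp weights a = sin((1−f)δ)/sin δ ≈ 1.128, b = sin(fδ)/sin δ ≈ 1.128.
p = a·p₁ + b·p₂ ≈ (-0.450, -0.852, -0.269); φ = arcsin(p_z) ≈ -15.61°, λ = atan2(p_y, p_x) ≈ -117.84°.

≈ (16°S, 118°W)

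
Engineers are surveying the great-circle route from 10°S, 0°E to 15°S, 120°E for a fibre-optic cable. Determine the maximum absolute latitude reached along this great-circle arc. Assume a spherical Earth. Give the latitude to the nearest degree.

The great circle lies in the plane with unit normal n̂ = (p₁ × p₂)/|p₁ × p₂|.
Here n̂_z ≈ +0.913; the vertex latitude is φ_max = arccos|n̂_z| ≈ 24.1°.
Check via Clairaut: cos φ_max = |cos φ₁| · sin C = cos(10.0°)·sin(112.0°) ≈ 0.913, again giving ≈ 24.1°.

≈ 24°S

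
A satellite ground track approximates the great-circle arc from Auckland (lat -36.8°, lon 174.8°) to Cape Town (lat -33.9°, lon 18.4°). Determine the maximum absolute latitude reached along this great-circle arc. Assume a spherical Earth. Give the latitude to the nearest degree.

≈ -74°

The great circle lies in the plane with unit normal n̂ = (p₁ × p₂)/|p₁ × p₂|.
Here n̂_z ≈ -0.277; the vertex latitude is φ_max = arccos|n̂_z| ≈ 73.9°.
Check via Clairaut: cos φ_max = |cos φ₁| · sin C = cos(36.8°)·sin(159.8°) ≈ 0.277, again giving ≈ 73.9°.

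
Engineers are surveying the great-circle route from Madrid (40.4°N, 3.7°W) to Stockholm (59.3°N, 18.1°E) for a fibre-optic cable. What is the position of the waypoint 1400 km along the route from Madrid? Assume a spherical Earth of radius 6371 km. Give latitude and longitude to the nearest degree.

≈ (51°N, 6°E)

Convert each endpoint to a unit vector on the sphere (x = cos φ cos λ, y = cos φ sin λ, z = sin φ).
The central angle between the endpoints is δ = arccos(p₁·p₂) ≈ 0.407 rad (23.3°). The total great-circle distance is δ·R ≈ 0.407 × 6371 ≈ 2594 km, so the target fraction is f = 1400/2594 ≈ 0.540.
Interpolate at f ≈ 0.540 with slerp weights a = sin((1−f)δ)/sin δ ≈ 0.470, b = sin(fδ)/sin δ ≈ 0.551.
p = a·p₁ + b·p₂ ≈ (0.625, 0.064, 0.778); φ = arcsin(p_z) ≈ 51.10°, λ = atan2(p_y, p_x) ≈ 5.87°.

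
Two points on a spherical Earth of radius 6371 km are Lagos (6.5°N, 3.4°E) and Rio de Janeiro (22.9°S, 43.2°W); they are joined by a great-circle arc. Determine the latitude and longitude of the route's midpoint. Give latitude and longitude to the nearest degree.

Write both endpoints as unit vectors p₁, p₂ with components (cos φ cos λ, cos φ sin λ, sin φ).
The central angle between the endpoints is δ = arccos(p₁·p₂) ≈ 0.946 rad (54.2°).
Interpolate at f = 1/2 with slerp weights a = sin((1−f)δ)/sin δ ≈ 0.562, b = sin(fδ)/sin δ ≈ 0.562.
p = a·p₁ + b·p₂ ≈ (0.934, -0.321, -0.155); φ = arcsin(p_z) ≈ -8.92°, λ = atan2(p_y, p_x) ≈ -18.97°.

≈ (9°S, 19°W)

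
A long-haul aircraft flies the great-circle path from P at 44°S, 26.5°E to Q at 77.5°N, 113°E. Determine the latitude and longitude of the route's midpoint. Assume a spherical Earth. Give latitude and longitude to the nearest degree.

Convert each endpoint to a unit vector on the sphere (x = cos φ cos λ, y = cos φ sin λ, z = sin φ).
The central angle between the endpoints is δ = arccos(p₁·p₂) ≈ 2.303 rad (132.0°).
Interpolate at f = 1/2 with slerp weights a = sin((1−f)δ)/sin δ ≈ 1.228, b = sin(fδ)/sin δ ≈ 1.228.
p = a·p₁ + b·p₂ ≈ (0.687, 0.639, 0.346); φ = arcsin(p_z) ≈ 20.24°, λ = atan2(p_y, p_x) ≈ 42.93°.

≈ 20°N, 43°E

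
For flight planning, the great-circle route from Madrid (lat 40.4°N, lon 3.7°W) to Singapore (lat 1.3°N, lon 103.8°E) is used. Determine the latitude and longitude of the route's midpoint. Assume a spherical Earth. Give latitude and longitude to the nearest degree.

Convert each endpoint to a unit vector on the sphere (x = cos φ cos λ, y = cos φ sin λ, z = sin φ).
The central angle between the endpoints is δ = arccos(p₁·p₂) ≈ 1.787 rad (102.4°).
Interpolate at f = 1/2 with slerp weights a = sin((1−f)δ)/sin δ ≈ 0.798, b = sin(fδ)/sin δ ≈ 0.798.
p = a·p₁ + b·p₂ ≈ (0.416, 0.735, 0.535); φ = arcsin(p_z) ≈ 32.35°, λ = atan2(p_y, p_x) ≈ 60.50°.

≈ lat 32°N, lon 61°E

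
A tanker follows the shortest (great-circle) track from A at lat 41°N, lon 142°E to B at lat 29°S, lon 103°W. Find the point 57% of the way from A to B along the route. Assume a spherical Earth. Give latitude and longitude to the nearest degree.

≈ lat 5°N, lon 147°W

From cos δ = sin φ₁ sin φ₂ + cos φ₁ cos φ₂ cos Δλ, the central angle is δ ≈ 2.211 rad (126.7°).
Interpolate at f = 0.57 with slerp weights a = sin((1−f)δ)/sin δ ≈ 1.014, b = sin(fδ)/sin δ ≈ 1.187.
p = a·p₁ + b·p₂ ≈ (-0.837, -0.540, 0.090); φ = arcsin(p_z) ≈ 5.17°, λ = atan2(p_y, p_x) ≈ -147.16°.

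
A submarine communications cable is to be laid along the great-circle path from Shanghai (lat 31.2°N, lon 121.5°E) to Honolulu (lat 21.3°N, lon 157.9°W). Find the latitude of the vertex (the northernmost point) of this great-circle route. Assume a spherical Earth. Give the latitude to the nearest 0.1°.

The great circle lies in the plane with unit normal n̂ = (p₁ × p₂)/|p₁ × p₂|.
Here n̂_z ≈ +0.829; the vertex latitude is φ_max = arccos|n̂_z| ≈ 34.0°.
Check via Clairaut: cos φ_max = |cos φ₁| · sin C = cos(31.2°)·sin(75.8°) ≈ 0.829, again giving ≈ 34.0°.

≈ 34.0°N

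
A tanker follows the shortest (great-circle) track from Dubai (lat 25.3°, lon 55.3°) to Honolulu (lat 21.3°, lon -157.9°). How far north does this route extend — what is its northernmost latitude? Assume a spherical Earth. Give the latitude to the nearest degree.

The great circle lies in the plane with unit normal n̂ = (p₁ × p₂)/|p₁ × p₂|.
Here n̂_z ≈ +0.552; the vertex latitude is φ_max = arccos|n̂_z| ≈ 56.5°.

≈ 56°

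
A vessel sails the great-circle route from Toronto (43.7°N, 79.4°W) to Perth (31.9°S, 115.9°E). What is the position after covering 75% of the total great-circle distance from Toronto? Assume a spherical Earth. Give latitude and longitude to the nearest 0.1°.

Write both endpoints as unit vectors p₁, p₂ with components (cos φ cos λ, cos φ sin λ, sin φ).
The central angle between the endpoints is δ = arccos(p₁·p₂) ≈ 2.848 rad (163.2°).
Interpolate at f = 0.75 with slerp weights a = sin((1−f)δ)/sin δ ≈ 2.255, b = sin(fδ)/sin δ ≈ 2.915.
p = a·p₁ + b·p₂ ≈ (-0.781, 0.624, 0.017); φ = arcsin(p_z) ≈ 0.99°, λ = atan2(p_y, p_x) ≈ 141.38°.

≈ 1.0°N, 141.4°E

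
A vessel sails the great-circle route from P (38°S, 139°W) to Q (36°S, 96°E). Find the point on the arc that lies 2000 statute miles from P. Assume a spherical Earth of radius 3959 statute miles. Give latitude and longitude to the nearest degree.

From cos δ = sin φ₁ sin φ₂ + cos φ₁ cos φ₂ cos Δλ, the central angle is δ ≈ 1.575 rad (90.2°). The total great-circle distance is δ·R ≈ 1.575 × 3959 ≈ 6234 mi, so the target fraction is f = 2000/6234 ≈ 0.321.
Interpolate at f ≈ 0.321 with slerp weights a = sin((1−f)δ)/sin δ ≈ 0.877, b = sin(fδ)/sin δ ≈ 0.484.
p = a·p₁ + b·p₂ ≈ (-0.562, -0.064, -0.824); φ = arcsin(p_z) ≈ -55.52°, λ = atan2(p_y, p_x) ≈ -173.51°.

≈ (56°S, 174°W)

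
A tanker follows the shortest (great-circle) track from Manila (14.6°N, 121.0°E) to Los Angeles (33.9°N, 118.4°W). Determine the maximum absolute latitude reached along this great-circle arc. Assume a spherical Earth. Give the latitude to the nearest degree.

The great circle lies in the plane with unit normal n̂ = (p₁ × p₂)/|p₁ × p₂|.
Here n̂_z ≈ +0.718; the vertex latitude is φ_max = arccos|n̂_z| ≈ 44.1°.
Check via Clairaut: cos φ_max = |cos φ₁| · sin C = cos(14.6°)·sin(47.9°) ≈ 0.718, again giving ≈ 44.1°.

≈ 44°N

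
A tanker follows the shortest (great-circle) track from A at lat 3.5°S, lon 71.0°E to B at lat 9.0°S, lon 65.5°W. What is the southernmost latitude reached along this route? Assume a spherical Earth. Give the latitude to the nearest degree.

≈ 17°S

The great circle lies in the plane with unit normal n̂ = (p₁ × p₂)/|p₁ × p₂|.
Here n̂_z ≈ -0.958; the vertex latitude is φ_max = arccos|n̂_z| ≈ 16.7°.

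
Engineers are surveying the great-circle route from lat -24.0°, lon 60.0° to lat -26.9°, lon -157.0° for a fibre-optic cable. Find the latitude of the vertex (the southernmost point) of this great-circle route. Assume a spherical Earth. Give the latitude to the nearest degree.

The great circle lies in the plane with unit normal n̂ = (p₁ × p₂)/|p₁ × p₂|.
Here n̂_z ≈ +0.554; the vertex latitude is φ_max = arccos|n̂_z| ≈ 56.3°.

≈ -56°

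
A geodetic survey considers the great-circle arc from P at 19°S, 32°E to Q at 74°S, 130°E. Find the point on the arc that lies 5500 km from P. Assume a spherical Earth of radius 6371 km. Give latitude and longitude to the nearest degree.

≈ 64°S, 62°E

From cos δ = sin φ₁ sin φ₂ + cos φ₁ cos φ₂ cos Δλ, the central angle is δ ≈ 1.290 rad (73.9°). The total great-circle distance is δ·R ≈ 1.290 × 6371 ≈ 8221 km, so the target fraction is f = 5500/8221 ≈ 0.669.
Interpolate at f ≈ 0.669 with slerp weights a = sin((1−f)δ)/sin δ ≈ 0.431, b = sin(fδ)/sin δ ≈ 0.791.
p = a·p₁ + b·p₂ ≈ (0.206, 0.383, -0.901); φ = arcsin(p_z) ≈ -64.23°, λ = atan2(p_y, p_x) ≈ 61.78°.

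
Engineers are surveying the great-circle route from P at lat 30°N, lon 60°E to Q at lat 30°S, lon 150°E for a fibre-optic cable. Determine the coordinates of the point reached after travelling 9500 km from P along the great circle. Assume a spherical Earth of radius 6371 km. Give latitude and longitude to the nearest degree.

≈ lat 20°S, lon 132°E

The haversine formula gives a central angle δ ≈ 1.823 rad (104.5°) between the endpoints. The total great-circle distance is δ·R ≈ 1.823 × 6371 ≈ 11617 km, so the target fraction is f = 9500/11617 ≈ 0.818.
Interpolate at f ≈ 0.818 with slerp weights a = sin((1−f)δ)/sin δ ≈ 0.337, b = sin(fδ)/sin δ ≈ 1.030.
p = a·p₁ + b·p₂ ≈ (-0.626, 0.699, -0.346); φ = arcsin(p_z) ≈ -20.26°, λ = atan2(p_y, p_x) ≈ 131.88°.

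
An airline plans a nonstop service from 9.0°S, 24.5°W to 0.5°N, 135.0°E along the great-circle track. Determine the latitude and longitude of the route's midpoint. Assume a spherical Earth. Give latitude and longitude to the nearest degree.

≈ 23°S, 57°E

Write both endpoints as unit vectors p₁, p₂ with components (cos φ cos λ, cos φ sin λ, sin φ).
The central angle between the endpoints is δ = arccos(p₁·p₂) ≈ 2.756 rad (157.9°).
Interpolate at f = 1/2 with slerp weights a = sin((1−f)δ)/sin δ ≈ 2.608, b = sin(fδ)/sin δ ≈ 2.608.
p = a·p₁ + b·p₂ ≈ (0.500, 0.776, -0.385); φ = arcsin(p_z) ≈ -22.65°, λ = atan2(p_y, p_x) ≈ 57.21°.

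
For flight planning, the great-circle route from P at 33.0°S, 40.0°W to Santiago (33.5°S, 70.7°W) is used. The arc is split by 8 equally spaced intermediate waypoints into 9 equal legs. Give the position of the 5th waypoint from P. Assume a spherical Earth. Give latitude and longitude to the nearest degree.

≈ 34°S, 57°W

From cos δ = sin φ₁ sin φ₂ + cos φ₁ cos φ₂ cos Δλ, the central angle is δ ≈ 0.447 rad (25.6°).
Interpolate at f = 5/9 with slerp weights a = sin((1−f)δ)/sin δ ≈ 0.457, b = sin(fδ)/sin δ ≈ 0.569.
p = a·p₁ + b·p₂ ≈ (0.450, -0.694, -0.562); φ = arcsin(p_z) ≈ -34.23°, λ = atan2(p_y, p_x) ≈ -57.02°.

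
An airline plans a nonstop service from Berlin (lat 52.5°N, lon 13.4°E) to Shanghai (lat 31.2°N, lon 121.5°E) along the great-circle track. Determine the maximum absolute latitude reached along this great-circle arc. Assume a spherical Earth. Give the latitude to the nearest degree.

The great circle lies in the plane with unit normal n̂ = (p₁ × p₂)/|p₁ × p₂|.
Here n̂_z ≈ +0.511; the vertex latitude is φ_max = arccos|n̂_z| ≈ 59.3°.

≈ 59°N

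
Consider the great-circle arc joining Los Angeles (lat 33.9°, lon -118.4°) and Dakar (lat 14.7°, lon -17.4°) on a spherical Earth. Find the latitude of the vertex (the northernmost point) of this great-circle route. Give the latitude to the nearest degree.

≈ 38°

The great circle lies in the plane with unit normal n̂ = (p₁ × p₂)/|p₁ × p₂|.
Here n̂_z ≈ +0.788; the vertex latitude is φ_max = arccos|n̂_z| ≈ 38.0°.
Check via Clairaut: cos φ_max = |cos φ₁| · sin C = cos(33.9°)·sin(71.7°) ≈ 0.788, again giving ≈ 38.0°.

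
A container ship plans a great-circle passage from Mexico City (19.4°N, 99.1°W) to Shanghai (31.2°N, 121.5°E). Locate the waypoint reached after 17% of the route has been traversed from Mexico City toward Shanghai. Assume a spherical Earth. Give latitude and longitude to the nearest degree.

The haversine formula gives a central angle δ ≈ 2.027 rad (116.1°) between the endpoints.
Interpolate at f = 0.17 with slerp weights a = sin((1−f)δ)/sin δ ≈ 1.107, b = sin(fδ)/sin δ ≈ 0.376.
p = a·p₁ + b·p₂ ≈ (-0.333, -0.757, 0.563); φ = arcsin(p_z) ≈ 34.24°, λ = atan2(p_y, p_x) ≈ -113.78°.

≈ (34°N, 114°W)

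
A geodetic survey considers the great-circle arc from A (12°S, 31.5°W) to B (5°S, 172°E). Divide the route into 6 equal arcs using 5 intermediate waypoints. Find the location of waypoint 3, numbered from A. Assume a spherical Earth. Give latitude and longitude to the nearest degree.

Convert each endpoint to a unit vector on the sphere (x = cos φ cos λ, y = cos φ sin λ, z = sin φ).
The central angle between the endpoints is δ = arccos(p₁·p₂) ≈ 2.637 rad (151.1°).
Interpolate at f = 3/6 with slerp weights a = sin((1−f)δ)/sin δ ≈ 2.004, b = sin(fδ)/sin δ ≈ 2.004.
p = a·p₁ + b·p₂ ≈ (-0.306, -0.746, -0.591); φ = arcsin(p_z) ≈ -36.25°, λ = atan2(p_y, p_x) ≈ -112.27°.

≈ (36°S, 112°W)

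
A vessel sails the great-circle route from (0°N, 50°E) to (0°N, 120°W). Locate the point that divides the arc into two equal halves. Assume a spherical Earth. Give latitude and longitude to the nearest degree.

≈ (0°N, 35°W)

Write both endpoints as unit vectors p₁, p₂ with components (cos φ cos λ, cos φ sin λ, sin φ).
The central angle between the endpoints is δ = arccos(p₁·p₂) ≈ 2.967 rad (170.0°).
Interpolate at f = 1/2 with slerp weights a = sin((1−f)δ)/sin δ ≈ 5.737, b = sin(fδ)/sin δ ≈ 5.737.
p = a·p₁ + b·p₂ ≈ (0.819, -0.574, 0.000); φ = arcsin(p_z) ≈ 0.00°, λ = atan2(p_y, p_x) ≈ -35.00°.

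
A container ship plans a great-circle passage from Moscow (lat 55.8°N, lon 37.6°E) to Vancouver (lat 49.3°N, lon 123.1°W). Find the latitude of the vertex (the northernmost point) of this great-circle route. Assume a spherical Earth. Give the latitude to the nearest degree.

The great circle lies in the plane with unit normal n̂ = (p₁ × p₂)/|p₁ × p₂|.
Here n̂_z ≈ -0.126; the vertex latitude is φ_max = arccos|n̂_z| ≈ 82.7°.
Check via Clairaut: cos φ_max = |cos φ₁| · sin C = cos(55.8°)·sin(13.0°) ≈ 0.126, again giving ≈ 82.7°.

≈ 83°N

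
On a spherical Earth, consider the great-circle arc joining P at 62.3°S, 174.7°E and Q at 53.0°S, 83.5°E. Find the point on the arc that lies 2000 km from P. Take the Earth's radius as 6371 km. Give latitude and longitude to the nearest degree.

≈ 67°S, 133°E

Write both endpoints as unit vectors p₁, p₂ with components (cos φ cos λ, cos φ sin λ, sin φ).
The central angle between the endpoints is δ = arccos(p₁·p₂) ≈ 0.794 rad (45.5°). The total great-circle distance is δ·R ≈ 0.794 × 6371 ≈ 5056 km, so the target fraction is f = 2000/5056 ≈ 0.396.
Interpolate at f ≈ 0.396 with slerp weights a = sin((1−f)δ)/sin δ ≈ 0.647, b = sin(fδ)/sin δ ≈ 0.433.
p = a·p₁ + b·p₂ ≈ (-0.270, 0.287, -0.919); φ = arcsin(p_z) ≈ -66.80°, λ = atan2(p_y, p_x) ≈ 133.29°.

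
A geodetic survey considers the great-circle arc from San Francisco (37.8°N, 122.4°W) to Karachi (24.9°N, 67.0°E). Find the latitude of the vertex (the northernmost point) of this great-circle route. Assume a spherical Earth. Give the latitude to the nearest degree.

≈ 82°N

The great circle lies in the plane with unit normal n̂ = (p₁ × p₂)/|p₁ × p₂|.
Here n̂_z ≈ -0.131; the vertex latitude is φ_max = arccos|n̂_z| ≈ 82.5°.
Check via Clairaut: cos φ_max = |cos φ₁| · sin C = cos(37.8°)·sin(9.5°) ≈ 0.131, again giving ≈ 82.5°.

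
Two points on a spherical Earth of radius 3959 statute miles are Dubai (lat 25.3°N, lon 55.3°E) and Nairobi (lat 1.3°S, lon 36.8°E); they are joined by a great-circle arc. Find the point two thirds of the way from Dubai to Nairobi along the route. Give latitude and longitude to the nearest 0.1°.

≈ lat 7.7°N, lon 42.6°E

Write both endpoints as unit vectors p₁, p₂ with components (cos φ cos λ, cos φ sin λ, sin φ).
The central angle between the endpoints is δ = arccos(p₁·p₂) ≈ 0.560 rad (32.1°).
Interpolate at f = 2/3 with slerp weights a = sin((1−f)δ)/sin δ ≈ 0.349, b = sin(fδ)/sin δ ≈ 0.687.
p = a·p₁ + b·p₂ ≈ (0.729, 0.671, 0.134); φ = arcsin(p_z) ≈ 7.68°, λ = atan2(p_y, p_x) ≈ 42.60°.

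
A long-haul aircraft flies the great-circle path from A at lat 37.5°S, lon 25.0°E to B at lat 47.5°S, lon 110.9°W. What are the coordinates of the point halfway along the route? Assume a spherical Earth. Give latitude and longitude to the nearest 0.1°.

≈ lat 67.3°S, lon 31.8°W

Convert each endpoint to a unit vector on the sphere (x = cos φ cos λ, y = cos φ sin λ, z = sin φ).
The central angle between the endpoints is δ = arccos(p₁·p₂) ≈ 1.507 rad (86.3°).
Interpolate at f = 1/2 with slerp weights a = sin((1−f)δ)/sin δ ≈ 0.686, b = sin(fδ)/sin δ ≈ 0.686.
p = a·p₁ + b·p₂ ≈ (0.328, -0.203, -0.923); φ = arcsin(p_z) ≈ -67.33°, λ = atan2(p_y, p_x) ≈ -31.75°.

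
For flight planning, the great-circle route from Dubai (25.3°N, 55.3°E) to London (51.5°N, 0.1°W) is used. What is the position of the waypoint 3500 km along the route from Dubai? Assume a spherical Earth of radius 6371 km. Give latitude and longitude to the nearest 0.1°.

Write both endpoints as unit vectors p₁, p₂ with components (cos φ cos λ, cos φ sin λ, sin φ).
The central angle between the endpoints is δ = arccos(p₁·p₂) ≈ 0.858 rad (49.2°). The total great-circle distance is δ·R ≈ 0.858 × 6371 ≈ 5466 km, so the target fraction is f = 3500/5466 ≈ 0.640.
Interpolate at f ≈ 0.640 with slerp weights a = sin((1−f)δ)/sin δ ≈ 0.401, b = sin(fδ)/sin δ ≈ 0.690.
p = a·p₁ + b·p₂ ≈ (0.636, 0.298, 0.712); φ = arcsin(p_z) ≈ 45.38°, λ = atan2(p_y, p_x) ≈ 25.07°.

≈ 45.4°N, 25.1°E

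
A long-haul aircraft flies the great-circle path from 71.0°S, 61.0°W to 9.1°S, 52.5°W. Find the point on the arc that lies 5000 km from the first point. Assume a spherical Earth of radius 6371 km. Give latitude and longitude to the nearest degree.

Write both endpoints as unit vectors p₁, p₂ with components (cos φ cos λ, cos φ sin λ, sin φ).
The central angle between the endpoints is δ = arccos(p₁·p₂) ≈ 1.084 rad (62.1°). The total great-circle distance is δ·R ≈ 1.084 × 6371 ≈ 6908 km, so the target fraction is f = 5000/6908 ≈ 0.724.
Interpolate at f ≈ 0.724 with slerp weights a = sin((1−f)δ)/sin δ ≈ 0.334, b = sin(fδ)/sin δ ≈ 0.799.
p = a·p₁ + b·p₂ ≈ (0.533, -0.721, -0.442); φ = arcsin(p_z) ≈ -26.24°, λ = atan2(p_y, p_x) ≈ -53.53°.

≈ 26°S, 54°W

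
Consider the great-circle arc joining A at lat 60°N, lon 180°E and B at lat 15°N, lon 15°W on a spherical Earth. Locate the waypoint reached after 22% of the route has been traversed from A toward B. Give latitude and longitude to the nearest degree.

Convert each endpoint to a unit vector on the sphere (x = cos φ cos λ, y = cos φ sin λ, z = sin φ).
The central angle between the endpoints is δ = arccos(p₁·p₂) ≈ 1.816 rad (104.0°).
Interpolate at f = 0.22 with slerp weights a = sin((1−f)δ)/sin δ ≈ 1.018, b = sin(fδ)/sin δ ≈ 0.401.
p = a·p₁ + b·p₂ ≈ (-0.135, -0.100, 0.986); φ = arcsin(p_z) ≈ 80.31°, λ = atan2(p_y, p_x) ≈ -143.46°.

≈ lat 80°N, lon 143°W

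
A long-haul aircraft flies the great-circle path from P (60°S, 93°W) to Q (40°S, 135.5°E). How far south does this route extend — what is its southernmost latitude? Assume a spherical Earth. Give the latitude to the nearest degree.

≈ 72°S

The great circle lies in the plane with unit normal n̂ = (p₁ × p₂)/|p₁ × p₂|.
Here n̂_z ≈ -0.301; the vertex latitude is φ_max = arccos|n̂_z| ≈ 72.5°.
Check via Clairaut: cos φ_max = |cos φ₁| · sin C = cos(60.0°)·sin(143.0°) ≈ 0.301, again giving ≈ 72.5°.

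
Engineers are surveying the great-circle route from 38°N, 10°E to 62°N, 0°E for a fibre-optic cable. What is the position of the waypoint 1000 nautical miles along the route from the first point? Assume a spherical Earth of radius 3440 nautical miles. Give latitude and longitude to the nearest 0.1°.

≈ 54.2°N, 4.5°E

Write both endpoints as unit vectors p₁, p₂ with components (cos φ cos λ, cos φ sin λ, sin φ).
The central angle between the endpoints is δ = arccos(p₁·p₂) ≈ 0.432 rad (24.8°). The total great-circle distance is δ·R ≈ 0.432 × 3440 ≈ 1488 nmi, so the target fraction is f = 1000/1488 ≈ 0.672.
Interpolate at f ≈ 0.672 with slerp weights a = sin((1−f)δ)/sin δ ≈ 0.337, b = sin(fδ)/sin δ ≈ 0.684.
p = a·p₁ + b·p₂ ≈ (0.583, 0.046, 0.811); φ = arcsin(p_z) ≈ 54.23°, λ = atan2(p_y, p_x) ≈ 4.53°.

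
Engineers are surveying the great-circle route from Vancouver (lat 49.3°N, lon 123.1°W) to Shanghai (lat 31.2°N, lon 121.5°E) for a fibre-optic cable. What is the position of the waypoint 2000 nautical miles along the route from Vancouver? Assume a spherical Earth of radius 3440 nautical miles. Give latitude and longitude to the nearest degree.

Write both endpoints as unit vectors p₁, p₂ with components (cos φ cos λ, cos φ sin λ, sin φ).
The central angle between the endpoints is δ = arccos(p₁·p₂) ≈ 1.417 rad (81.2°). The total great-circle distance is δ·R ≈ 1.417 × 3440 ≈ 4873 nmi, so the target fraction is f = 2000/4873 ≈ 0.410.
Interpolate at f ≈ 0.410 with slerp weights a = sin((1−f)δ)/sin δ ≈ 0.750, b = sin(fδ)/sin δ ≈ 0.556.
p = a·p₁ + b·p₂ ≈ (-0.516, -0.005, 0.857); φ = arcsin(p_z) ≈ 58.96°, λ = atan2(p_y, p_x) ≈ -179.49°.

≈ lat 59°N, lon 179°W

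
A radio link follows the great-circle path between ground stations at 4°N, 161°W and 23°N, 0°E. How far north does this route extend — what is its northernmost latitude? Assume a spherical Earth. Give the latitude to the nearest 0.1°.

≈ 56.5°N

The great circle lies in the plane with unit normal n̂ = (p₁ × p₂)/|p₁ × p₂|.
Here n̂_z ≈ +0.553; the vertex latitude is φ_max = arccos|n̂_z| ≈ 56.5°.
Check via Clairaut: cos φ_max = |cos φ₁| · sin C = cos(4.0°)·sin(33.6°) ≈ 0.553, again giving ≈ 56.5°.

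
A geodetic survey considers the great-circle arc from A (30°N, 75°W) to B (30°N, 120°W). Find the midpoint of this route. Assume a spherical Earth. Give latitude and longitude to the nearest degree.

From cos δ = sin φ₁ sin φ₂ + cos φ₁ cos φ₂ cos Δλ, the central angle is δ ≈ 0.676 rad (38.7°).
Interpolate at f = 1/2 with slerp weights a = sin((1−f)δ)/sin δ ≈ 0.530, b = sin(fδ)/sin δ ≈ 0.530.
p = a·p₁ + b·p₂ ≈ (-0.111, -0.841, 0.530); φ = arcsin(p_z) ≈ 32.00°, λ = atan2(p_y, p_x) ≈ -97.50°.

≈ (32°N, 98°W)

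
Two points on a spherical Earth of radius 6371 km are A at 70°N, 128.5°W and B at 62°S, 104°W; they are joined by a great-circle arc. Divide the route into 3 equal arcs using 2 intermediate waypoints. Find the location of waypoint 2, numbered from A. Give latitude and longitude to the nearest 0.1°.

≈ 18.0°S, 112.2°W

Write both endpoints as unit vectors p₁, p₂ with components (cos φ cos λ, cos φ sin λ, sin φ).
The central angle between the endpoints is δ = arccos(p₁·p₂) ≈ 2.323 rad (133.1°).
Interpolate at f = 2/3 with slerp weights a = sin((1−f)δ)/sin δ ≈ 0.958, b = sin(fδ)/sin δ ≈ 1.370.
p = a·p₁ + b·p₂ ≈ (-0.360, -0.880, -0.309); φ = arcsin(p_z) ≈ -18.00°, λ = atan2(p_y, p_x) ≈ -112.22°.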